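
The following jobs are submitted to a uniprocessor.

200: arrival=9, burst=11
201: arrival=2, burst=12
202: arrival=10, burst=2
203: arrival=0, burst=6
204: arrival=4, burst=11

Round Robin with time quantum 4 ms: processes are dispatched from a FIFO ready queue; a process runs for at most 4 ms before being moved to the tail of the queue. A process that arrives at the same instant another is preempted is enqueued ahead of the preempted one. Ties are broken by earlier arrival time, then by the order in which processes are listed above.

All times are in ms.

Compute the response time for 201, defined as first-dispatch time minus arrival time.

Timeline: | 203 0-4 | 201 4-8 | 204 8-12 | 203 12-14 | 201 14-18 | 200 18-22 | 202 22-24 | 204 24-28 | 201 28-32 | 200 32-36 | 204 36-39 | 200 39-42 |
Completion: 200=42  201=32  202=24  203=14  204=39
Turnaround (C−A): 200=33  201=30  202=14  203=14  204=35
Response(201) = first start − arrival = 4 − 2 = 2

2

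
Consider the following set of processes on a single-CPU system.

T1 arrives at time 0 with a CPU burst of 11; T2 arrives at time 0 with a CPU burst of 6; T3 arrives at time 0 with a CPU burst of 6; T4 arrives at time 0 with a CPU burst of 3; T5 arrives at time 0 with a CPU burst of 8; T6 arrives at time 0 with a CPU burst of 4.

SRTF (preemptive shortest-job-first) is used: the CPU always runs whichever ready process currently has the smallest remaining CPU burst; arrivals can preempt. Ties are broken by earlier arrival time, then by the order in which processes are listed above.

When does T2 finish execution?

13

Timeline: | T4 0-3 | T6 3-7 | T2 7-13 | T3 13-19 | T5 19-27 | T1 27-38 |
Completion: T1=38  T2=13  T3=19  T4=3  T5=27  T6=7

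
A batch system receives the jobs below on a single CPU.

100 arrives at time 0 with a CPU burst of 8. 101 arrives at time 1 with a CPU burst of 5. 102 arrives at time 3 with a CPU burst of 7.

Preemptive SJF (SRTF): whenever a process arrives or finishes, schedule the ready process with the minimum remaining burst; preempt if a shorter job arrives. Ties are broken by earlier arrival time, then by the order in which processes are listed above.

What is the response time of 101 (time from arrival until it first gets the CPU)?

Timeline: | 100 0-1 | 101 1-6 | 100 6-13 | 102 13-20 |
Completion: 100=13  101=6  102=20
Turnaround (C−A): 100=13  101=5  102=17
Response(101) = first start − arrival = 1 − 1 = 0

0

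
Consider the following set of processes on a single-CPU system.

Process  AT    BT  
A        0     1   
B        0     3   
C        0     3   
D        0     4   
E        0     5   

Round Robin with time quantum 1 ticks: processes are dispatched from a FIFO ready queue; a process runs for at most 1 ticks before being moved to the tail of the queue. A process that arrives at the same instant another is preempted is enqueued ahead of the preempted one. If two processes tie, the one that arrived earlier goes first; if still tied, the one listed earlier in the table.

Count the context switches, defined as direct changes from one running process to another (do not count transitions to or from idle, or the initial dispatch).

14

Gantt: | A 0-1 | B 1-2 | C 2-3 | D 3-4 | E 4-5 | B 5-6 | C 6-7 | D 7-8 | E 8-9 | B 9-10 | C 10-11 | D 11-12 | E 12-13 | D 13-14 | E 14-16 |
Completion: A=1  B=10  C=11  D=14  E=16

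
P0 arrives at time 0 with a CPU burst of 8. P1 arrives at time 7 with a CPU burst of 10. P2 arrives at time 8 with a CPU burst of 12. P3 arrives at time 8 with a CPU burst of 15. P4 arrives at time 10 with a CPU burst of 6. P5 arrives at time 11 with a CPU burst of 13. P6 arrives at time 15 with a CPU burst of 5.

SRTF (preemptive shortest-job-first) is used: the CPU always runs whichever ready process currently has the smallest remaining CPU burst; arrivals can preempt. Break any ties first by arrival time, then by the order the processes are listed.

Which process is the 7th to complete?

Gantt: | P0 0-8 | P1 8-10 | P4 10-16 | P6 16-21 | P1 21-29 | P2 29-41 | P5 41-54 | P3 54-69 |
Completion: P0=8  P1=29  P2=41  P3=69  P4=16  P5=54  P6=21
Finish order: P0 → P4 → P6 → P1 → P2 → P5 → P3

P3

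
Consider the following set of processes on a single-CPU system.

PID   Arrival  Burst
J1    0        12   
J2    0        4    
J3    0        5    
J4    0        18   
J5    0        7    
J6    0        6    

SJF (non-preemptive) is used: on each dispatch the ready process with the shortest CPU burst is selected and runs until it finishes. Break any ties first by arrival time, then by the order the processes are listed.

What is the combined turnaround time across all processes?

136

Timeline: | J2 0-4 | J3 4-9 | J6 9-15 | J5 15-22 | J1 22-34 | J4 34-52 |
Completion: J1=34  J2=4  J3=9  J4=52  J5=22  J6=15
Turnaround (C−A): J1=34  J2=4  J3=9  J4=52  J5=22  J6=15
Turnaround = completion − arrival: J1=34, J2=4, J3=9, J4=52, J5=22, J6=15
Total turnaround = 34 + 4 + 9 + 52 + 22 + 15 = 136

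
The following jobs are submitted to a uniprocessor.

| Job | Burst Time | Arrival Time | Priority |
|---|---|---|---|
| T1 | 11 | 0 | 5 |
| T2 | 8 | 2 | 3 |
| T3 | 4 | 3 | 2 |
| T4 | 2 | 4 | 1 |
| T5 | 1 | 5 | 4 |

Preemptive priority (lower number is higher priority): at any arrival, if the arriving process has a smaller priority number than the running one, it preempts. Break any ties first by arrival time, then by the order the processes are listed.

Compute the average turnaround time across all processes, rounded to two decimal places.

12.00

Gantt: | T1 0-2 | T2 2-3 | T3 3-4 | T4 4-6 | T3 6-9 | T2 9-16 | T5 16-17 | T1 17-26 |
Completion: T1=26  T2=16  T3=9  T4=6  T5=17
Turnaround (C−A): T1=26  T2=14  T3=6  T4=2  T5=12
Turnaround times: T1=26, T2=14, T3=6, T4=2, T5=12
Average turnaround = (26+14+6+2+12) / 5 = 60/5 = 12.00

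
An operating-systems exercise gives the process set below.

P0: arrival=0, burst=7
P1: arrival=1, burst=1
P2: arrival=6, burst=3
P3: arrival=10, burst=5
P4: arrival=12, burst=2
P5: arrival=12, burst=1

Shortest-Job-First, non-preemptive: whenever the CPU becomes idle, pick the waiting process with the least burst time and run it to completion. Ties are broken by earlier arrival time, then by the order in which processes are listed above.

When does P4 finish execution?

Gantt: | P0 0-7 | P1 7-8 | P2 8-11 | P3 11-16 | P5 16-17 | P4 17-19 |
Completion: P0=7  P1=8  P2=11  P3=16  P4=19  P5=17
Turnaround (C−A): P0=7  P1=7  P2=5  P3=6  P4=7  P5=5

19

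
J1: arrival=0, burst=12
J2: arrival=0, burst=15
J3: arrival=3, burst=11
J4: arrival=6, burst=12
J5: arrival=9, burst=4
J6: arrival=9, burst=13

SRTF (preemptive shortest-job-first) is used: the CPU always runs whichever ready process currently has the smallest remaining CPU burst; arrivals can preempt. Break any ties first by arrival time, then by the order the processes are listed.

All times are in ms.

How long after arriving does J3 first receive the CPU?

Schedule: | J1 0-12 | J5 12-16 | J3 16-27 | J4 27-39 | J6 39-52 | J2 52-67 |
Completion: J1=12  J2=67  J3=27  J4=39  J5=16  J6=52
Response(J3) = first start − arrival = 16 − 3 = 13

13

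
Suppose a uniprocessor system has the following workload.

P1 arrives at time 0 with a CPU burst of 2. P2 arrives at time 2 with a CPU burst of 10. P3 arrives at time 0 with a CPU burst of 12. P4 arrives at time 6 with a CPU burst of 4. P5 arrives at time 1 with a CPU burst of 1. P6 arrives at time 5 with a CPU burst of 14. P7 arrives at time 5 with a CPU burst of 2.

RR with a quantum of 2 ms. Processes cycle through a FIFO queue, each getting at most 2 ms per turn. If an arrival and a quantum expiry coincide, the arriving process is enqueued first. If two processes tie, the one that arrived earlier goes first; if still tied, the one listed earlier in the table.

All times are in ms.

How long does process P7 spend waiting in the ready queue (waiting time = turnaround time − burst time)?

6

Schedule: | P1 0-2 | P3 2-4 | P5 4-5 | P2 5-7 | P3 7-9 | P6 9-11 | P7 11-13 | P4 13-15 | P2 15-17 | P3 17-19 | P6 19-21 | P4 21-23 | P2 23-25 | P3 25-27 | P6 27-29 | P2 29-31 | P3 31-33 | P6 33-35 | P2 35-37 | P3 37-39 | P6 39-45 |
Completion: P1=2  P2=37  P3=39  P4=23  P5=5  P6=45  P7=13
Waiting(P7) = turnaround − burst = 8 − 2 = 6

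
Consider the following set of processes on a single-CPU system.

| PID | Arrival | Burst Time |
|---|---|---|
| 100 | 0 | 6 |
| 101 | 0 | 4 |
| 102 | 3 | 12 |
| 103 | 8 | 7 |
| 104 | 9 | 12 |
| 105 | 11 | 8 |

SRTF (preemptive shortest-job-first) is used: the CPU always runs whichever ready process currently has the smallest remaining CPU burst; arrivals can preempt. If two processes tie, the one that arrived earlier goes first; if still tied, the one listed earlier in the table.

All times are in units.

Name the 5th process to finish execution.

102

Schedule: | 101 0-4 | 100 4-10 | 103 10-17 | 105 17-25 | 102 25-37 | 104 37-49 |
Completion: 100=10  101=4  102=37  103=17  104=49  105=25
Turnaround (C−A): 100=10  101=4  102=34  103=9  104=40  105=14
Finish order: 101 → 100 → 103 → 105 → 102 → 104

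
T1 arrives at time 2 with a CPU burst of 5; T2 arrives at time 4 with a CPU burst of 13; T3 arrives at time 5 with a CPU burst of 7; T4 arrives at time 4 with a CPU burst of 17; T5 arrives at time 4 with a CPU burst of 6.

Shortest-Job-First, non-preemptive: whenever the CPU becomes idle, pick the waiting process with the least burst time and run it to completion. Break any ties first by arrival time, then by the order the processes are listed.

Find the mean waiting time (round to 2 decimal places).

11.20

Gantt: | idle 0-2 | T1 2-7 | T5 7-13 | T3 13-20 | T2 20-33 | T4 33-50 |
Completion: T1=7  T2=33  T3=20  T4=50  T5=13
Turnaround (C−A): T1=5  T2=29  T3=15  T4=46  T5=9
Waiting times: T1=0, T2=16, T3=8, T4=29, T5=3
Average waiting = (0+16+8+29+3) / 5 = 56/5 = 11.20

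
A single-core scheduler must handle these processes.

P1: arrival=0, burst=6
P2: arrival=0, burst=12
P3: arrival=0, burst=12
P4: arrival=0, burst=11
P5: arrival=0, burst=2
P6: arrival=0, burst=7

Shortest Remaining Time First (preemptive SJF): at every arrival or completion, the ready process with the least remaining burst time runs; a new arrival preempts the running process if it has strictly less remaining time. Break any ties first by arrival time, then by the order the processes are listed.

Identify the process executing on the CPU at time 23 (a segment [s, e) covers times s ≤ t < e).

Schedule: | P5 0-2 | P1 2-8 | P6 8-15 | P4 15-26 | P2 26-38 | P3 38-50 |
Completion: P1=8  P2=38  P3=50  P4=26  P5=2  P6=15

P4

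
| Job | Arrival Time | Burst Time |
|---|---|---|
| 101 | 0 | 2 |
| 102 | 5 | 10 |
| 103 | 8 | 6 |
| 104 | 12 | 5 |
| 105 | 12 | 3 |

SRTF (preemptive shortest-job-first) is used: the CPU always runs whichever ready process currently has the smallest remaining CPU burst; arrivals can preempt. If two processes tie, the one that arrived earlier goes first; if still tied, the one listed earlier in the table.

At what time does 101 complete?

2

Timeline: | 101 0-2 | idle 2-5 | 102 5-8 | 103 8-14 | 105 14-17 | 104 17-22 | 102 22-29 |
Completion: 101=2  102=29  103=14  104=22  105=17
Turnaround (C−A): 101=2  102=24  103=6  104=10  105=5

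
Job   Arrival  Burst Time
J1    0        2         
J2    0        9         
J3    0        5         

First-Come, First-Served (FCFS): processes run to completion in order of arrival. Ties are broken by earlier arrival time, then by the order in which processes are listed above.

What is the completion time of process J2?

11

Gantt: | J1 0-2 | J2 2-11 | J3 11-16 |
Completion: J1=2  J2=11  J3=16
Turnaround (C−A): J1=2  J2=11  J3=16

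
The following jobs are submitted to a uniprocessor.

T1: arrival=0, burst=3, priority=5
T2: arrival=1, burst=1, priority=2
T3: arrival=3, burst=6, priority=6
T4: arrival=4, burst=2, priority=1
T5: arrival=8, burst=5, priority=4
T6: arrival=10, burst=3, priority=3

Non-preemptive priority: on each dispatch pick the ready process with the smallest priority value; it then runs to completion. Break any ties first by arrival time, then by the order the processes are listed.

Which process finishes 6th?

Timeline: | T1 0-3 | T2 3-4 | T4 4-6 | T3 6-12 | T6 12-15 | T5 15-20 |
Completion: T1=3  T2=4  T3=12  T4=6  T5=20  T6=15
Turnaround (C−A): T1=3  T2=3  T3=9  T4=2  T5=12  T6=5
Finish order: T1 → T2 → T4 → T3 → T6 → T5

T5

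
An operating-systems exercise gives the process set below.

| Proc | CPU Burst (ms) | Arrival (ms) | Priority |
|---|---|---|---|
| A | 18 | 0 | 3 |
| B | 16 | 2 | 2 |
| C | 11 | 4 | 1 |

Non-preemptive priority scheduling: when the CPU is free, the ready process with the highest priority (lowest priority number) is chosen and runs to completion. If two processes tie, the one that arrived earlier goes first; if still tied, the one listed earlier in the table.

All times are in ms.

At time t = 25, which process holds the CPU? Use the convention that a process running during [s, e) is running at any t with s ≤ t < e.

C

Gantt: | A 0-18 | C 18-29 | B 29-45 |
Completion: A=18  B=45  C=29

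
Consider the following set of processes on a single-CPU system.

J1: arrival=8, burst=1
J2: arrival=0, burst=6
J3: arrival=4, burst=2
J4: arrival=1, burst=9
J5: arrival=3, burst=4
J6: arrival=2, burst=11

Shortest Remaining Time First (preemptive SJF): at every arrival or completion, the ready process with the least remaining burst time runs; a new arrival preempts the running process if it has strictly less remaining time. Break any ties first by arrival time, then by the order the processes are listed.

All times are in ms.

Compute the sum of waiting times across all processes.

40

Timeline: | J2 0-6 | J3 6-8 | J1 8-9 | J5 9-13 | J4 13-22 | J6 22-33 |
Completion: J1=9  J2=6  J3=8  J4=22  J5=13  J6=33
Turnaround (C−A): J1=1  J2=6  J3=4  J4=21  J5=10  J6=31
Waiting = turnaround − burst: J1=0, J2=0, J3=2, J4=12, J5=6, J6=20
Total waiting = 0 + 0 + 2 + 12 + 6 + 20 = 40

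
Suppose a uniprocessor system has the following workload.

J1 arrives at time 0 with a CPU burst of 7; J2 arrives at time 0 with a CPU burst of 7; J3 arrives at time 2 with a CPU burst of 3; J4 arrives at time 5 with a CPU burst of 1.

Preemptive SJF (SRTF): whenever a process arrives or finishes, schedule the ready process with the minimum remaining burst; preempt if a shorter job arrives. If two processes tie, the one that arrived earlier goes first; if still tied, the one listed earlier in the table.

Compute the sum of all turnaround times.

Schedule: | J1 0-2 | J3 2-5 | J4 5-6 | J1 6-11 | J2 11-18 |
Completion: J1=11  J2=18  J3=5  J4=6
Turnaround (C−A): J1=11  J2=18  J3=3  J4=1
Turnaround = completion − arrival: J1=11, J2=18, J3=3, J4=1
Total turnaround = 11 + 18 + 3 + 1 = 33

33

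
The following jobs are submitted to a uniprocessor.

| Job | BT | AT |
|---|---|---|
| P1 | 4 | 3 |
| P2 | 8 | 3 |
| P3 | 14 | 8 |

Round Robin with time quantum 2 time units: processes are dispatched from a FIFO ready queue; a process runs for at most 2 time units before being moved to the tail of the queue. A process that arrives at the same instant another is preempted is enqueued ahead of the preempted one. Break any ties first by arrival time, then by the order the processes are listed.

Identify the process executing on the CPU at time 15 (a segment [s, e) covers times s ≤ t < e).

P3

Gantt: | idle 0-3 | P1 3-5 | P2 5-7 | P1 7-9 | P2 9-11 | P3 11-13 | P2 13-15 | P3 15-17 | P2 17-19 | P3 19-29 |
Completion: P1=9  P2=19  P3=29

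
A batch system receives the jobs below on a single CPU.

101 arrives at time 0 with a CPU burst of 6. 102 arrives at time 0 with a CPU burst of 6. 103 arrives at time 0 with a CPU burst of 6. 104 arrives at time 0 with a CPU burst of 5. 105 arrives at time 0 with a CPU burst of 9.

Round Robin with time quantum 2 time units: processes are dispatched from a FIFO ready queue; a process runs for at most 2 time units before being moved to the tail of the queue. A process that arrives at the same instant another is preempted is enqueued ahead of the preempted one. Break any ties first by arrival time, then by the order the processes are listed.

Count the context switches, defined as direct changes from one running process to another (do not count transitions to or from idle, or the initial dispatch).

14

Schedule: | 101 0-2 | 102 2-4 | 103 4-6 | 104 6-8 | 105 8-10 | 101 10-12 | 102 12-14 | 103 14-16 | 104 16-18 | 105 18-20 | 101 20-22 | 102 22-24 | 103 24-26 | 104 26-27 | 105 27-32 |
Completion: 101=22  102=24  103=26  104=27  105=32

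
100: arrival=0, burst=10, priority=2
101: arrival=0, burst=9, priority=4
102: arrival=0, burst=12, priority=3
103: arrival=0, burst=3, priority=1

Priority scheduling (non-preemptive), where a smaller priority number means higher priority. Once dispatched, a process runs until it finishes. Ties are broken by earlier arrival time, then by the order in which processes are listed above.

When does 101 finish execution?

Gantt: | 103 0-3 | 100 3-13 | 102 13-25 | 101 25-34 |
Completion: 100=13  101=34  102=25  103=3
Turnaround (C−A): 100=13  101=34  102=25  103=3

34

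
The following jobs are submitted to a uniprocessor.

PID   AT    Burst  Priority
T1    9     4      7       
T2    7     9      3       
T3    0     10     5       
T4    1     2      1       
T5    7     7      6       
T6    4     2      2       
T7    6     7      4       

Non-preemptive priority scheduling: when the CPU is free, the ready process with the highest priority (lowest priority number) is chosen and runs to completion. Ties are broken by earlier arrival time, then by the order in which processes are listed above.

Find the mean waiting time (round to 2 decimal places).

Schedule: | T3 0-10 | T4 10-12 | T6 12-14 | T2 14-23 | T7 23-30 | T5 30-37 | T1 37-41 |
Completion: T1=41  T2=23  T3=10  T4=12  T5=37  T6=14  T7=30
Waiting times: T1=28, T2=7, T3=0, T4=9, T5=23, T6=8, T7=17
Average waiting = (28+7+0+9+23+8+17) / 7 = 92/7 = 13.14

13.14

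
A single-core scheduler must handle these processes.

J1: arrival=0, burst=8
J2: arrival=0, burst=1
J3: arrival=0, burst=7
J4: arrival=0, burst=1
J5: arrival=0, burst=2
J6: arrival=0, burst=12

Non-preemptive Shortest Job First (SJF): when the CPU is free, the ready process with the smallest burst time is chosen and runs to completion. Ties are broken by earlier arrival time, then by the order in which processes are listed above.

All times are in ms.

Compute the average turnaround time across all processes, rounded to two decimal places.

11.33

Timeline: | J2 0-1 | J4 1-2 | J5 2-4 | J3 4-11 | J1 11-19 | J6 19-31 |
Completion: J1=19  J2=1  J3=11  J4=2  J5=4  J6=31
Turnaround times: J1=19, J2=1, J3=11, J4=2, J5=4, J6=31
Average turnaround = (19+1+11+2+4+31) / 6 = 68/6 = 11.33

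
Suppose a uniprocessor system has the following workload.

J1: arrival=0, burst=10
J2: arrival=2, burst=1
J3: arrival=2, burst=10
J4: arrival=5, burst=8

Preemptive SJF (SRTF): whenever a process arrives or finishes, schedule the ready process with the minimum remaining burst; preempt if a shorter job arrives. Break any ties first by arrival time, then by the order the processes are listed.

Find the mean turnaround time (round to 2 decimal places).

Gantt: | J1 0-2 | J2 2-3 | J1 3-11 | J4 11-19 | J3 19-29 |
Completion: J1=11  J2=3  J3=29  J4=19
Turnaround (C−A): J1=11  J2=1  J3=27  J4=14
Turnaround times: J1=11, J2=1, J3=27, J4=14
Average turnaround = (11+1+27+14) / 4 = 53/4 = 13.25

13.25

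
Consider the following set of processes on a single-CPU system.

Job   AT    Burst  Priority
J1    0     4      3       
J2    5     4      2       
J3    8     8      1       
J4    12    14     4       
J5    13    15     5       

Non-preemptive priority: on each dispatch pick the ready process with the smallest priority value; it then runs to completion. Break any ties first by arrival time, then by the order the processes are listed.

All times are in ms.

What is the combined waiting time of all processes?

Gantt: | J1 0-4 | idle 4-5 | J2 5-9 | J3 9-17 | J4 17-31 | J5 31-46 |
Completion: J1=4  J2=9  J3=17  J4=31  J5=46
Turnaround (C−A): J1=4  J2=4  J3=9  J4=19  J5=33
Waiting = turnaround − burst: J1=0, J2=0, J3=1, J4=5, J5=18
Total waiting = 0 + 0 + 1 + 5 + 18 = 24

24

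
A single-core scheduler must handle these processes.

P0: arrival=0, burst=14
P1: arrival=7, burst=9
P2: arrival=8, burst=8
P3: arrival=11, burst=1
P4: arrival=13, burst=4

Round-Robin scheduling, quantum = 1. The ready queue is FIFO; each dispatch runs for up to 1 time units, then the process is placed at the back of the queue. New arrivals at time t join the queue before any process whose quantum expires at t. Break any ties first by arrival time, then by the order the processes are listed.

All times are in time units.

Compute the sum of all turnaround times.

107

Gantt: | P0 0-7 | P1 7-8 | P0 8-9 | P2 9-10 | P1 10-11 | P0 11-12 | P2 12-13 | P3 13-14 | P1 14-15 | P0 15-16 | P4 16-17 | P2 17-18 | P1 18-19 | P0 19-20 | P4 20-21 | P2 21-22 | P1 22-23 | P0 23-24 | P4 24-25 | P2 25-26 | P1 26-27 | P0 27-28 | P4 28-29 | P2 29-30 | P1 30-31 | P0 31-32 | P2 32-33 | P1 33-34 | P2 34-35 | P1 35-36 |
Completion: P0=32  P1=36  P2=35  P3=14  P4=29
Turnaround = completion − arrival: P0=32, P1=29, P2=27, P3=3, P4=16
Total turnaround = 32 + 29 + 27 + 3 + 16 = 107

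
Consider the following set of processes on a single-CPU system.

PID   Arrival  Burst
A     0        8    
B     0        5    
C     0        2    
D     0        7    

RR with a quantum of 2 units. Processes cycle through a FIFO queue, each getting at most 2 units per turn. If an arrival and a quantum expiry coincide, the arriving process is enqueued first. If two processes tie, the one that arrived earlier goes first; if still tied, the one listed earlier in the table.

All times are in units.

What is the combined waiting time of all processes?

44

Schedule: | A 0-2 | B 2-4 | C 4-6 | D 6-8 | A 8-10 | B 10-12 | D 12-14 | A 14-16 | B 16-17 | D 17-19 | A 19-21 | D 21-22 |
Completion: A=21  B=17  C=6  D=22
Turnaround (C−A): A=21  B=17  C=6  D=22
Waiting = turnaround − burst: A=13, B=12, C=4, D=15
Total waiting = 13 + 12 + 4 + 15 = 44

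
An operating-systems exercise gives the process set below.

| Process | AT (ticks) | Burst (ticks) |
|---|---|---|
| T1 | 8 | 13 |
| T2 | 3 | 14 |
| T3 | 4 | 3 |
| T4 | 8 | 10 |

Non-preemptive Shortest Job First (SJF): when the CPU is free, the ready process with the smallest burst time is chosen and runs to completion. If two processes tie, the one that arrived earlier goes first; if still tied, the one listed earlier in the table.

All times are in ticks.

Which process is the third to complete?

Schedule: | idle 0-3 | T2 3-17 | T3 17-20 | T4 20-30 | T1 30-43 |
Completion: T1=43  T2=17  T3=20  T4=30
Turnaround (C−A): T1=35  T2=14  T3=16  T4=22
Finish order: T2 → T3 → T4 → T1

T4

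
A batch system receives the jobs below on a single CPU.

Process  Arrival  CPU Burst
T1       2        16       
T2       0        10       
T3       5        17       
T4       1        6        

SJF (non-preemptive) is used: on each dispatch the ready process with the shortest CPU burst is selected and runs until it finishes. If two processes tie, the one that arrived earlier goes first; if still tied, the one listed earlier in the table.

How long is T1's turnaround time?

Schedule: | T2 0-10 | T4 10-16 | T1 16-32 | T3 32-49 |
Completion: T1=32  T2=10  T3=49  T4=16
Turnaround (C−A): T1=30  T2=10  T3=44  T4=15
Turnaround(T1) = completion − arrival = 32 − 2 = 30

30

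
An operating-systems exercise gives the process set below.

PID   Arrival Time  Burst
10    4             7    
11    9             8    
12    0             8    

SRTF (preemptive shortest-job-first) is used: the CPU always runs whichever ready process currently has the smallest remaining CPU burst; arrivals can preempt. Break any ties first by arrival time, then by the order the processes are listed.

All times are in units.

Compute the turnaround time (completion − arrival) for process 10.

11

Schedule: | 12 0-8 | 10 8-15 | 11 15-23 |
Completion: 10=15  11=23  12=8
Turnaround (C−A): 10=11  11=14  12=8
Turnaround(10) = completion − arrival = 15 − 4 = 11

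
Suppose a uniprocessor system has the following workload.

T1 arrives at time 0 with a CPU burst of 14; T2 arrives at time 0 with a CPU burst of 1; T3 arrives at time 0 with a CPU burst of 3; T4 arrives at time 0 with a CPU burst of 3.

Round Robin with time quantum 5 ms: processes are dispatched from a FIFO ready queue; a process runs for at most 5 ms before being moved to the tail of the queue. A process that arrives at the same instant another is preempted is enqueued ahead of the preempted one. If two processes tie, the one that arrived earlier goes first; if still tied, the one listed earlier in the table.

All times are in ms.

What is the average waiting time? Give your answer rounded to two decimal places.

Timeline: | T1 0-5 | T2 5-6 | T3 6-9 | T4 9-12 | T1 12-21 |
Completion: T1=21  T2=6  T3=9  T4=12
Waiting times: T1=7, T2=5, T3=6, T4=9
Average waiting = (7+5+6+9) / 4 = 27/4 = 6.75

6.75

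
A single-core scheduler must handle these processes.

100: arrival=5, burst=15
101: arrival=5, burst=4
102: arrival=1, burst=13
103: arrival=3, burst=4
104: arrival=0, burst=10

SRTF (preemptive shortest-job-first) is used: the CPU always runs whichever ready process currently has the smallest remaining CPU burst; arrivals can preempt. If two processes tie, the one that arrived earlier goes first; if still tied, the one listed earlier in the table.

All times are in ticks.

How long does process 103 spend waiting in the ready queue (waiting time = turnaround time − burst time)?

Timeline: | 104 0-3 | 103 3-7 | 101 7-11 | 104 11-18 | 102 18-31 | 100 31-46 |
Completion: 100=46  101=11  102=31  103=7  104=18
Turnaround (C−A): 100=41  101=6  102=30  103=4  104=18
Waiting(103) = turnaround − burst = 4 − 4 = 0

0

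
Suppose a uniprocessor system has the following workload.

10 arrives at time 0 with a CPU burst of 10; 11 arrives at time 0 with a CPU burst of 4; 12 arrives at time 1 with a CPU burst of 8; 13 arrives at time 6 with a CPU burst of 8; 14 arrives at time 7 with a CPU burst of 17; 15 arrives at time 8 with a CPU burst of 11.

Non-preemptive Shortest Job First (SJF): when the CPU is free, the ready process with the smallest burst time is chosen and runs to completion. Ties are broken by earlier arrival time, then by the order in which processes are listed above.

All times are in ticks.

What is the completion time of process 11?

Gantt: | 11 0-4 | 12 4-12 | 13 12-20 | 10 20-30 | 15 30-41 | 14 41-58 |
Completion: 10=30  11=4  12=12  13=20  14=58  15=41

4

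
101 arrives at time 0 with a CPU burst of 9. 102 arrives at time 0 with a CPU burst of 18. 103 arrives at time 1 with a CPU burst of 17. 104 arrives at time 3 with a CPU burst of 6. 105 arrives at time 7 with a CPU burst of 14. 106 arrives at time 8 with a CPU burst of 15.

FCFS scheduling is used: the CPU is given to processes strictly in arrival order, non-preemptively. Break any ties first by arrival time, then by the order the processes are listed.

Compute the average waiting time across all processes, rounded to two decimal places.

29.17

Gantt: | 101 0-9 | 102 9-27 | 103 27-44 | 104 44-50 | 105 50-64 | 106 64-79 |
Completion: 101=9  102=27  103=44  104=50  105=64  106=79
Waiting times: 101=0, 102=9, 103=26, 104=41, 105=43, 106=56
Average waiting = (0+9+26+41+43+56) / 6 = 175/6 = 29.17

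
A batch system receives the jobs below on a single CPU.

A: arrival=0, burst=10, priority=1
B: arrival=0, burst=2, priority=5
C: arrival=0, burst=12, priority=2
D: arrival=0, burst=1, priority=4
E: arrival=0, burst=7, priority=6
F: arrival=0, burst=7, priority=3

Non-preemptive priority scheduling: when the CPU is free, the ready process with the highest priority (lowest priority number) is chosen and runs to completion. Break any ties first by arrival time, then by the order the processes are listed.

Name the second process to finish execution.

Gantt: | A 0-10 | C 10-22 | F 22-29 | D 29-30 | B 30-32 | E 32-39 |
Completion: A=10  B=32  C=22  D=30  E=39  F=29
Turnaround (C−A): A=10  B=32  C=22  D=30  E=39  F=29
Finish order: A → C → F → D → B → E

C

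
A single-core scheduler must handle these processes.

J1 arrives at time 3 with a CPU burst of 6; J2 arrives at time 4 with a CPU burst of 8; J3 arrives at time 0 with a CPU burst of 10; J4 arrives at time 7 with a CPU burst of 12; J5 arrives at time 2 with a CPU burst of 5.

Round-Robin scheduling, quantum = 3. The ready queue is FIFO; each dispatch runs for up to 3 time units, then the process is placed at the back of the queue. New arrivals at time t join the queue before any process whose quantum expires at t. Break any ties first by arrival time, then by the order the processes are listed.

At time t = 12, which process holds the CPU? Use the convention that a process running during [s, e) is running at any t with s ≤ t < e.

J2

Schedule: | J3 0-3 | J5 3-6 | J1 6-9 | J3 9-12 | J2 12-15 | J5 15-17 | J4 17-20 | J1 20-23 | J3 23-26 | J2 26-29 | J4 29-32 | J3 32-33 | J2 33-35 | J4 35-41 |
Completion: J1=23  J2=35  J3=33  J4=41  J5=17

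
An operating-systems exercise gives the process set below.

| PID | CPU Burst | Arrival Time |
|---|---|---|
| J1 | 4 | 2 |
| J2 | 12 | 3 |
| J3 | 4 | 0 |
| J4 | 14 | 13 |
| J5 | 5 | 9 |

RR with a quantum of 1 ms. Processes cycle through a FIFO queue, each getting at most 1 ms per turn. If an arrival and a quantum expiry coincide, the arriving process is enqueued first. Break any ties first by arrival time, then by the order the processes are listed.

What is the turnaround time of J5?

Timeline: | J3 0-2 | J1 2-3 | J3 3-4 | J2 4-5 | J1 5-6 | J3 6-7 | J2 7-8 | J1 8-9 | J2 9-10 | J5 10-11 | J1 11-12 | J2 12-13 | J5 13-14 | J4 14-15 | J2 15-16 | J5 16-17 | J4 17-18 | J2 18-19 | J5 19-20 | J4 20-21 | J2 21-22 | J5 22-23 | J4 23-24 | J2 24-25 | J4 25-26 | J2 26-27 | J4 27-28 | J2 28-29 | J4 29-30 | J2 30-31 | J4 31-32 | J2 32-33 | J4 33-39 |
Completion: J1=12  J2=33  J3=7  J4=39  J5=23
Turnaround(J5) = completion − arrival = 23 − 9 = 14

14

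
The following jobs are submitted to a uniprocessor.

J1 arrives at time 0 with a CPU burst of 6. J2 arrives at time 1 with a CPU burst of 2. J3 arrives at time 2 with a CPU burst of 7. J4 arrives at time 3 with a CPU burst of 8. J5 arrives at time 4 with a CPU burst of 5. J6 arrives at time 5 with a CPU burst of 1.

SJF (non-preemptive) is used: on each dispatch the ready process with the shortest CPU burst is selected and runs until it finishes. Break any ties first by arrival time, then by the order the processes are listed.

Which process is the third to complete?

Timeline: | J1 0-6 | J6 6-7 | J2 7-9 | J5 9-14 | J3 14-21 | J4 21-29 |
Completion: J1=6  J2=9  J3=21  J4=29  J5=14  J6=7
Turnaround (C−A): J1=6  J2=8  J3=19  J4=26  J5=10  J6=2
Finish order: J1 → J6 → J2 → J5 → J3 → J4

J2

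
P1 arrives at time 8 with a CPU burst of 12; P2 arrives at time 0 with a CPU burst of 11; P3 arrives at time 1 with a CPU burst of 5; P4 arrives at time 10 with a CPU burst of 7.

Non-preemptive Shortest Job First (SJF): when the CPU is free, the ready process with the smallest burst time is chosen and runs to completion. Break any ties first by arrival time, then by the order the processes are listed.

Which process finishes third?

Schedule: | P2 0-11 | P3 11-16 | P4 16-23 | P1 23-35 |
Completion: P1=35  P2=11  P3=16  P4=23
Turnaround (C−A): P1=27  P2=11  P3=15  P4=13
Finish order: P2 → P3 → P4 → P1

P4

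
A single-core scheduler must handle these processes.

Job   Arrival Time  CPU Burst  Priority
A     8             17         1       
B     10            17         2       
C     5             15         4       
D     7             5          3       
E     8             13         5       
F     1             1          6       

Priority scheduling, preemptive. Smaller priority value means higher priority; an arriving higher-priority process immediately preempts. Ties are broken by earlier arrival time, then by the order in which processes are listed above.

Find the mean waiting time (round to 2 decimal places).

Gantt: | idle 0-1 | F 1-2 | idle 2-5 | C 5-7 | D 7-8 | A 8-25 | B 25-42 | D 42-46 | C 46-59 | E 59-72 |
Completion: A=25  B=42  C=59  D=46  E=72  F=2
Turnaround (C−A): A=17  B=32  C=54  D=39  E=64  F=1
Waiting times: A=0, B=15, C=39, D=34, E=51, F=0
Average waiting = (0+15+39+34+51+0) / 6 = 139/6 = 23.17

23.17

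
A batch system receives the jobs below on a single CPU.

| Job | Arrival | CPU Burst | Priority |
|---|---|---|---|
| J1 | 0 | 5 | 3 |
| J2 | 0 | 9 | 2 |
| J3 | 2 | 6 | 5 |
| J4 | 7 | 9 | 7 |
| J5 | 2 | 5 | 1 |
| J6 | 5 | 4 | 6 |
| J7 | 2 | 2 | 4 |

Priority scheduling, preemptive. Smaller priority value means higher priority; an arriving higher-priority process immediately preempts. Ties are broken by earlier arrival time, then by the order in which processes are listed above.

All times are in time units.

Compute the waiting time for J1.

14

Schedule: | J2 0-2 | J5 2-7 | J2 7-14 | J1 14-19 | J7 19-21 | J3 21-27 | J6 27-31 | J4 31-40 |
Completion: J1=19  J2=14  J3=27  J4=40  J5=7  J6=31  J7=21
Waiting(J1) = turnaround − burst = 19 − 5 = 14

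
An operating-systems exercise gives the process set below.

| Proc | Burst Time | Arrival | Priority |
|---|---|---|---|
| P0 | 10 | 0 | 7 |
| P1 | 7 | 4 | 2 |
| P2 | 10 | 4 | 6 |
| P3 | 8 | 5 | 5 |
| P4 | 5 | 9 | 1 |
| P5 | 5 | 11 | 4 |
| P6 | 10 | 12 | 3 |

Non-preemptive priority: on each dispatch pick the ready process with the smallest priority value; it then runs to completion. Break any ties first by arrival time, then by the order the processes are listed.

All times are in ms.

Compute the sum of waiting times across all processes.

116

Gantt: | P0 0-10 | P4 10-15 | P1 15-22 | P6 22-32 | P5 32-37 | P3 37-45 | P2 45-55 |
Completion: P0=10  P1=22  P2=55  P3=45  P4=15  P5=37  P6=32
Turnaround (C−A): P0=10  P1=18  P2=51  P3=40  P4=6  P5=26  P6=20
Waiting = turnaround − burst: P0=0, P1=11, P2=41, P3=32, P4=1, P5=21, P6=10
Total waiting = 0 + 11 + 41 + 32 + 1 + 21 + 10 = 116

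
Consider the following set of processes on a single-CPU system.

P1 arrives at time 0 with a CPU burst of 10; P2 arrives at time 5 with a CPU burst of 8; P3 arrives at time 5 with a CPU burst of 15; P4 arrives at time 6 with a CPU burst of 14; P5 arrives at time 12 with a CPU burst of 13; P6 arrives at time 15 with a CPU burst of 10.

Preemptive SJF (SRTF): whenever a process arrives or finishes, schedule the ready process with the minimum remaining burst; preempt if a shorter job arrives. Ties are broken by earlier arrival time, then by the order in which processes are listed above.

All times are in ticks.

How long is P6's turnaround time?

13

Timeline: | P1 0-10 | P2 10-18 | P6 18-28 | P5 28-41 | P4 41-55 | P3 55-70 |
Completion: P1=10  P2=18  P3=70  P4=55  P5=41  P6=28
Turnaround(P6) = completion − arrival = 28 − 15 = 13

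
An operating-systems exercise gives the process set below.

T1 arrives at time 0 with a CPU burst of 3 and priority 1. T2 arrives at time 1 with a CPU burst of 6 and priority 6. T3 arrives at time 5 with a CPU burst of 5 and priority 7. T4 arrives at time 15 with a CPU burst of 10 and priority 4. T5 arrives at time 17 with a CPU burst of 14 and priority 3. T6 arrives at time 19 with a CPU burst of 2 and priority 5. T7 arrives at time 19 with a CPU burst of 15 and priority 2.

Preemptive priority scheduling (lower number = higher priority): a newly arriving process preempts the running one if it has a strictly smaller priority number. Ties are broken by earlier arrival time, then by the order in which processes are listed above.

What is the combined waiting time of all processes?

Schedule: | T1 0-3 | T2 3-9 | T3 9-14 | idle 14-15 | T4 15-17 | T5 17-19 | T7 19-34 | T5 34-46 | T4 46-54 | T6 54-56 |
Completion: T1=3  T2=9  T3=14  T4=54  T5=46  T6=56  T7=34
Turnaround (C−A): T1=3  T2=8  T3=9  T4=39  T5=29  T6=37  T7=15
Waiting = turnaround − burst: T1=0, T2=2, T3=4, T4=29, T5=15, T6=35, T7=0
Total waiting = 0 + 2 + 4 + 29 + 15 + 35 + 0 = 85

85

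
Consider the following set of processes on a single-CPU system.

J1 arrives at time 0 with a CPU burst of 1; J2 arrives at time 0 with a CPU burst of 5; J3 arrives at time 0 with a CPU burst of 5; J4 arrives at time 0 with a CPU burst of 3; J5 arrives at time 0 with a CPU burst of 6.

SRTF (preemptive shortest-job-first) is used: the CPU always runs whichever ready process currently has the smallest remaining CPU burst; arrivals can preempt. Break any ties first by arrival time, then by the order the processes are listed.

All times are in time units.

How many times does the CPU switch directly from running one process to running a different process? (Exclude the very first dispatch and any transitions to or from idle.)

4

Schedule: | J1 0-1 | J4 1-4 | J2 4-9 | J3 9-14 | J5 14-20 |
Completion: J1=1  J2=9  J3=14  J4=4  J5=20
Turnaround (C−A): J1=1  J2=9  J3=14  J4=4  J5=20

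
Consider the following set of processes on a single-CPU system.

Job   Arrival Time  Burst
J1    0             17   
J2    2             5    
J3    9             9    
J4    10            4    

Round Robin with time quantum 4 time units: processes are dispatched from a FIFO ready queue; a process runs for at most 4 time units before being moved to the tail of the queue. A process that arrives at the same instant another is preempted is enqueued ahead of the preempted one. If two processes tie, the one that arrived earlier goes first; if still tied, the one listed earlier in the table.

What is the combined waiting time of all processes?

47

Timeline: | J1 0-4 | J2 4-8 | J1 8-12 | J2 12-13 | J3 13-17 | J4 17-21 | J1 21-25 | J3 25-29 | J1 29-33 | J3 33-34 | J1 34-35 |
Completion: J1=35  J2=13  J3=34  J4=21
Waiting = turnaround − burst: J1=18, J2=6, J3=16, J4=7
Total waiting = 18 + 6 + 16 + 7 = 47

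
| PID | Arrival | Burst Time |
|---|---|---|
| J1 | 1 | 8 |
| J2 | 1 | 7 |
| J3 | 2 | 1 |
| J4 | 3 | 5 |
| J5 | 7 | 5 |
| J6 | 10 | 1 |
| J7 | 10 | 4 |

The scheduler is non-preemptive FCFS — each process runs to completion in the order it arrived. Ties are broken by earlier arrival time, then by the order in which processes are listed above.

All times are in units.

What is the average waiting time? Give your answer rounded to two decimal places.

Timeline: | idle 0-1 | J1 1-9 | J2 9-16 | J3 16-17 | J4 17-22 | J5 22-27 | J6 27-28 | J7 28-32 |
Completion: J1=9  J2=16  J3=17  J4=22  J5=27  J6=28  J7=32
Turnaround (C−A): J1=8  J2=15  J3=15  J4=19  J5=20  J6=18  J7=22
Waiting times: J1=0, J2=8, J3=14, J4=14, J5=15, J6=17, J7=18
Average waiting = (0+8+14+14+15+17+18) / 7 = 86/7 = 12.29

12.29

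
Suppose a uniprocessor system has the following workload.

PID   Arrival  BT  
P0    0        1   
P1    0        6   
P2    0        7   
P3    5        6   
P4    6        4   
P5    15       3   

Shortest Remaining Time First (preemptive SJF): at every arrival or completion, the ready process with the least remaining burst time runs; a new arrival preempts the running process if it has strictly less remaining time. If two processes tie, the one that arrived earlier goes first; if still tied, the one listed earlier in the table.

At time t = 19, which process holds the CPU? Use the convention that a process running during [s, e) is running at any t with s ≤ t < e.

Gantt: | P0 0-1 | P1 1-7 | P4 7-11 | P3 11-17 | P5 17-20 | P2 20-27 |
Completion: P0=1  P1=7  P2=27  P3=17  P4=11  P5=20
Turnaround (C−A): P0=1  P1=7  P2=27  P3=12  P4=5  P5=5

P5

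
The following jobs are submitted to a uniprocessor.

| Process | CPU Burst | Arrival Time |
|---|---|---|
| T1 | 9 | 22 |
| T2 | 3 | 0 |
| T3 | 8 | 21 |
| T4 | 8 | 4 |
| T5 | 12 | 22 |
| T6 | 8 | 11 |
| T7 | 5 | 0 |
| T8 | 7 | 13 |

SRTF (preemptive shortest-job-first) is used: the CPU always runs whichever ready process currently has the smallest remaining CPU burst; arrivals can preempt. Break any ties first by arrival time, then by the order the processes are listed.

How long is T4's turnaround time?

12

Schedule: | T2 0-3 | T7 3-8 | T4 8-16 | T8 16-23 | T6 23-31 | T3 31-39 | T1 39-48 | T5 48-60 |
Completion: T1=48  T2=3  T3=39  T4=16  T5=60  T6=31  T7=8  T8=23
Turnaround(T4) = completion − arrival = 16 − 4 = 12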